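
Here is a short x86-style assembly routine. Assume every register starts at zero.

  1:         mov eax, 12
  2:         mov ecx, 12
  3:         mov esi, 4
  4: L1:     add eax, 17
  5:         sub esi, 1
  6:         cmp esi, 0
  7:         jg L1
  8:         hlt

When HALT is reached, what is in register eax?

80

mov eax, 12 → eax=12
mov ecx, 12 → ecx=12
mov esi, 4 → esi=4
add eax, 17 → eax=12+17=29
sub esi, 1 → esi=4-1=3
cmp esi, 0  (cmp 3,0)
jg L1: taken
add eax, 17 → eax=29+17=46
sub esi, 1 → esi=3-1=2
cmp esi, 0  (cmp 2,0)
jg L1: taken
add eax, 17 → eax=46+17=63
sub esi, 1 → esi=2-1=1
cmp esi, 0  (cmp 1,0)
jg L1: taken
add eax, 17 → eax=63+17=80
sub esi, 1 → esi=1-1=0
cmp esi, 0  (cmp 0,0)
jg L1: not taken
halt.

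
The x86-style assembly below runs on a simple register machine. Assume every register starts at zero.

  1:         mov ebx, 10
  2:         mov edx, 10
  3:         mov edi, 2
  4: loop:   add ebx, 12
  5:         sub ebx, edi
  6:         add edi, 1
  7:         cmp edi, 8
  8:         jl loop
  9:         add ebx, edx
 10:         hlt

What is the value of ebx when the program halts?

65

ebx=10
edx=10
edi=2
ebx=10+12=22
ebx=22-2=20
edi=2+1=3
cmp edi, 8  (cmp 3,8)
jl loop: taken
ebx=20+12=32
ebx=32-3=29
edi=3+1=4
cmp edi, 8  (cmp 4,8)
jl loop: taken
ebx=29+12=41
ebx=41-4=37
edi=4+1=5
cmp edi, 8  (cmp 5,8)
jl loop: taken
ebx=37+12=49
ebx=49-5=44
edi=5+1=6
cmp edi, 8  (cmp 6,8)
jl loop: taken
ebx=44+12=56
ebx=56-6=50
edi=6+1=7
cmp edi, 8  (cmp 7,8)
jl loop: taken
ebx=50+12=62
ebx=62-7=55
edi=7+1=8
cmp edi, 8  (cmp 8,8)
jl loop: not taken
ebx=55+10=65
halt.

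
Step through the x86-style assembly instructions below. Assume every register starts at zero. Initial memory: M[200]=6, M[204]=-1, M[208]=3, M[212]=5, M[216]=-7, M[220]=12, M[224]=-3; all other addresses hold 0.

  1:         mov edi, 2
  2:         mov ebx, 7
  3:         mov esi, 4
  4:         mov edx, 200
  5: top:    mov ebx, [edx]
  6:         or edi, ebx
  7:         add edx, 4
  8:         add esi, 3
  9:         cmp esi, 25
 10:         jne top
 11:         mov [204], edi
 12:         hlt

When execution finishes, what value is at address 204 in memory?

after mov edi, 2: edi=2
after mov ebx, 7: ebx=7
after mov esi, 4: esi=4
after mov edx, 200: edx=200
after mov ebx, [edx]: ebx=M[200]=6
after or edi, ebx: edi=2|6=6
after add edx, 4: edx=200+4=204
after add esi, 3: esi=4+3=7
cmp esi, 25  (cmp 7,25)
jne top: taken
after mov ebx, [edx]: ebx=M[204]=-1
after or edi, ebx: edi=6|(-1)=-1
after add edx, 4: edx=204+4=208
after add esi, 3: esi=7+3=10
cmp esi, 25  (cmp 10,25)
jne top: taken
after mov ebx, [edx]: ebx=M[208]=3
after or edi, ebx: edi=(-1)|3=-1
after add edx, 4: edx=208+4=212
after add esi, 3: esi=10+3=13
cmp esi, 25  (cmp 13,25)
jne top: taken
after mov ebx, [edx]: ebx=M[212]=5
after or edi, ebx: edi=(-1)|5=-1
after add edx, 4: edx=212+4=216
after add esi, 3: esi=13+3=16
cmp esi, 25  (cmp 16,25)
jne top: taken
after mov ebx, [edx]: ebx=M[216]=-7
after or edi, ebx: edi=(-1)|(-7)=-1
after add edx, 4: edx=216+4=220
after add esi, 3: esi=16+3=19
cmp esi, 25  (cmp 19,25)
jne top: taken
after mov ebx, [edx]: ebx=M[220]=12
after or edi, ebx: edi=(-1)|12=-1
after add edx, 4: edx=220+4=224
after add esi, 3: esi=19+3=22
cmp esi, 25  (cmp 22,25)
jne top: taken
after mov ebx, [edx]: ebx=M[224]=-3
after or edi, ebx: edi=(-1)|(-3)=-1
after add edx, 4: edx=224+4=228
after add esi, 3: esi=22+3=25
cmp esi, 25  (cmp 25,25)
jne top: not taken
mov [204], edi → M[204]=-1
halt.

-1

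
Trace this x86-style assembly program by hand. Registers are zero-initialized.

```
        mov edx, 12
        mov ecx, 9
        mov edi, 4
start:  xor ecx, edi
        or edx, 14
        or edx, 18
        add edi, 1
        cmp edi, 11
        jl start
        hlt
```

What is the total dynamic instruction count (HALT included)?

after mov edx, 12: edx=12
after mov ecx, 9: ecx=9
after mov edi, 4: edi=4
after xor ecx, edi: ecx=9^4=13
after or edx, 14: edx=12|14=14
after or edx, 18: edx=14|18=30
after add edi, 1: edi=4+1=5
cmp edi, 11  (cmp 5,11)
jl start: taken
after xor ecx, edi: ecx=13^5=8
after or edx, 14: edx=30|14=30
after or edx, 18: edx=30|18=30
after add edi, 1: edi=5+1=6
cmp edi, 11  (cmp 6,11)
jl start: taken
after xor ecx, edi: ecx=8^6=14
after or edx, 14: edx=30|14=30
after or edx, 18: edx=30|18=30
after add edi, 1: edi=6+1=7
cmp edi, 11  (cmp 7,11)
jl start: taken
after xor ecx, edi: ecx=14^7=9
after or edx, 14: edx=30|14=30
after or edx, 18: edx=30|18=30
after add edi, 1: edi=7+1=8
cmp edi, 11  (cmp 8,11)
jl start: taken
after xor ecx, edi: ecx=9^8=1
after or edx, 14: edx=30|14=30
after or edx, 18: edx=30|18=30
after add edi, 1: edi=8+1=9
cmp edi, 11  (cmp 9,11)
jl start: taken
after xor ecx, edi: ecx=1^9=8
after or edx, 14: edx=30|14=30
after or edx, 18: edx=30|18=30
after add edi, 1: edi=9+1=10
cmp edi, 11  (cmp 10,11)
jl start: taken
after xor ecx, edi: ecx=8^10=2
after or edx, 14: edx=30|14=30
after or edx, 18: edx=30|18=30
after add edi, 1: edi=10+1=11
cmp edi, 11  (cmp 11,11)
jl start: not taken
halt.
Total executed instructions: 46.

46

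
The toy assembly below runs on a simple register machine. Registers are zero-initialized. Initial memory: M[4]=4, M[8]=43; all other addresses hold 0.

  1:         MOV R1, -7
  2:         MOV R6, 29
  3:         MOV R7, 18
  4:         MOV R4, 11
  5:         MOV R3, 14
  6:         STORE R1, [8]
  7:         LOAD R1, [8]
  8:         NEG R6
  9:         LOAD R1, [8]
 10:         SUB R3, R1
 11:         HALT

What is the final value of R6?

-29

after MOV R1, -7: R1=-7
after MOV R6, 29: R6=29
after MOV R7, 18: R7=18
after MOV R4, 11: R4=11
after MOV R3, 14: R3=14
STORE R1, [8] → M[8]=-7
after LOAD R1, [8]: R1=M[8]=-7
after NEG R6: R6=-(29)=-29
after LOAD R1, [8]: R1=M[8]=-7
after SUB R3, R1: R3=14-(-7)=21
halt.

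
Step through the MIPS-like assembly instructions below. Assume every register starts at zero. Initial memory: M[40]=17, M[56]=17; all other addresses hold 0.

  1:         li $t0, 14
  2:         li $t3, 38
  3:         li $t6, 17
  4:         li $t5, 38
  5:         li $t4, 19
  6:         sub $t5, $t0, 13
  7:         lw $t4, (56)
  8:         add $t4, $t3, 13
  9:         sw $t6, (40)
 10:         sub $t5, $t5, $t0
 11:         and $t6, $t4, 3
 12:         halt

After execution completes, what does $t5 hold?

-13

after li $t0, 14: $t0=14
after li $t3, 38: $t3=38
after li $t6, 17: $t6=17
after li $t5, 38: $t5=38
after li $t4, 19: $t4=19
after sub $t5, $t0, 13: $t5=14-13=1
after lw $t4, (56): $t4=M[56]=17
after add $t4, $t3, 13: $t4=38+13=51
sw $t6, (40) → M[40]=17
after sub $t5, $t5, $t0: $t5=1-14=-13
after and $t6, $t4, 3: $t6=51&3=3
halt.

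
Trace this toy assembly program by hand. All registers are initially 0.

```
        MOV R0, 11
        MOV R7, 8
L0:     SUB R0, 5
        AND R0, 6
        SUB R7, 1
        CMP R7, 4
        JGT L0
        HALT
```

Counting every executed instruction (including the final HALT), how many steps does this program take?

23

R0=11
R7=8
R0=11-5=6
R0=6&6=6
R7=8-1=7
CMP R7, 4  (cmp 7,4)
JGT L0: taken
R0=6-5=1
R0=1&6=0
R7=7-1=6
CMP R7, 4  (cmp 6,4)
JGT L0: taken
R0=0-5=-5
R0=(-5)&6=2
R7=6-1=5
CMP R7, 4  (cmp 5,4)
JGT L0: taken
R0=2-5=-3
R0=(-3)&6=4
R7=5-1=4
CMP R7, 4  (cmp 4,4)
JGT L0: not taken
halt.
Total executed instructions: 23.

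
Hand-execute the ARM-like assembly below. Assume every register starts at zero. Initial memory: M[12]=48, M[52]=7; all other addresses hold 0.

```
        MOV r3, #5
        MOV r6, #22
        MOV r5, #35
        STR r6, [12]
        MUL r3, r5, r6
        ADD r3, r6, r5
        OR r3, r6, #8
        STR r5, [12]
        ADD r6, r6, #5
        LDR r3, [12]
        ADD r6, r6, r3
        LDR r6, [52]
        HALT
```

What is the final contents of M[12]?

r3=5
r6=22
r5=35
STR r6, [12] → M[12]=22
r3=35*22=770
r3=22+35=57
r3=22|8=30
STR r5, [12] → M[12]=35
r6=22+5=27
r3=M[12]=35
r6=27+35=62
r6=M[52]=7
halt.

35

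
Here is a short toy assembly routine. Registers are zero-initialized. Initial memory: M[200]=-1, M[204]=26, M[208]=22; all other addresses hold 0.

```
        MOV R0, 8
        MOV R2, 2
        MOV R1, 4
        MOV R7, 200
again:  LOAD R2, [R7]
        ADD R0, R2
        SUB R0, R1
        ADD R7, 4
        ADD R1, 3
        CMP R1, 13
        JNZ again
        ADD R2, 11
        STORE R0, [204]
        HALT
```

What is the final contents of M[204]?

MOV R0, 8 → R0=8
MOV R2, 2 → R2=2
MOV R1, 4 → R1=4
MOV R7, 200 → R7=200
LOAD R2, [R7] → R2=M[200]=-1
ADD R0, R2 → R0=8+(-1)=7
SUB R0, R1 → R0=7-4=3
ADD R7, 4 → R7=200+4=204
ADD R1, 3 → R1=4+3=7
CMP R1, 13  (cmp 7,13)
JNZ again: taken
LOAD R2, [R7] → R2=M[204]=26
ADD R0, R2 → R0=3+26=29
SUB R0, R1 → R0=29-7=22
ADD R7, 4 → R7=204+4=208
ADD R1, 3 → R1=7+3=10
CMP R1, 13  (cmp 10,13)
JNZ again: taken
LOAD R2, [R7] → R2=M[208]=22
ADD R0, R2 → R0=22+22=44
SUB R0, R1 → R0=44-10=34
ADD R7, 4 → R7=208+4=212
ADD R1, 3 → R1=10+3=13
CMP R1, 13  (cmp 13,13)
JNZ again: not taken
ADD R2, 11 → R2=22+11=33
STORE R0, [204] → M[204]=34
halt.

34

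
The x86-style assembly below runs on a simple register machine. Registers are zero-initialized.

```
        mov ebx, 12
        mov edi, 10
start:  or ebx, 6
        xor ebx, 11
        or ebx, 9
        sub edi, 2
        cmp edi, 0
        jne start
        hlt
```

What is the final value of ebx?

13

ebx=12
edi=10
ebx=12|6=14
ebx=14^11=5
ebx=5|9=13
edi=10-2=8
cmp edi, 0  (cmp 8,0)
jne start: taken
ebx=13|6=15
ebx=15^11=4
ebx=4|9=13
edi=8-2=6
cmp edi, 0  (cmp 6,0)
jne start: taken
ebx=13|6=15
ebx=15^11=4
ebx=4|9=13
edi=6-2=4
cmp edi, 0  (cmp 4,0)
jne start: taken
ebx=13|6=15
ebx=15^11=4
ebx=4|9=13
edi=4-2=2
cmp edi, 0  (cmp 2,0)
jne start: taken
ebx=13|6=15
ebx=15^11=4
ebx=4|9=13
edi=2-2=0
cmp edi, 0  (cmp 0,0)
jne start: not taken
halt.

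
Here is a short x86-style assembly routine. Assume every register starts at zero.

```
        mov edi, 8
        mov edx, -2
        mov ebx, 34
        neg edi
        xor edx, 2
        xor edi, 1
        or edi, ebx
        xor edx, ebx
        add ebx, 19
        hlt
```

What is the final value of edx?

-34

mov edi, 8 → edi=8
mov edx, -2 → edx=-2
mov ebx, 34 → ebx=34
neg edi → edi=-(8)=-8
xor edx, 2 → edx=(-2)^2=-4
xor edi, 1 → edi=(-8)^1=-7
or edi, ebx → edi=(-7)|34=-5
xor edx, ebx → edx=(-4)^34=-34
add ebx, 19 → ebx=34+19=53
halt.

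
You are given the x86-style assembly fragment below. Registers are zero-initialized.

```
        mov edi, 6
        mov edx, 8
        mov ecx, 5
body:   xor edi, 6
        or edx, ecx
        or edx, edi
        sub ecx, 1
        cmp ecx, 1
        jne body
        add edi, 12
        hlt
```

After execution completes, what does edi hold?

18

mov edi, 6 → edi=6
mov edx, 8 → edx=8
mov ecx, 5 → ecx=5
xor edi, 6 → edi=6^6=0
or edx, ecx → edx=8|5=13
or edx, edi → edx=13|0=13
sub ecx, 1 → ecx=5-1=4
cmp ecx, 1  (cmp 4,1)
jne body: taken
xor edi, 6 → edi=0^6=6
or edx, ecx → edx=13|4=13
or edx, edi → edx=13|6=15
sub ecx, 1 → ecx=4-1=3
cmp ecx, 1  (cmp 3,1)
jne body: taken
xor edi, 6 → edi=6^6=0
or edx, ecx → edx=15|3=15
or edx, edi → edx=15|0=15
sub ecx, 1 → ecx=3-1=2
cmp ecx, 1  (cmp 2,1)
jne body: taken
xor edi, 6 → edi=0^6=6
or edx, ecx → edx=15|2=15
or edx, edi → edx=15|6=15
sub ecx, 1 → ecx=2-1=1
cmp ecx, 1  (cmp 1,1)
jne body: not taken
add edi, 12 → edi=6+12=18
halt.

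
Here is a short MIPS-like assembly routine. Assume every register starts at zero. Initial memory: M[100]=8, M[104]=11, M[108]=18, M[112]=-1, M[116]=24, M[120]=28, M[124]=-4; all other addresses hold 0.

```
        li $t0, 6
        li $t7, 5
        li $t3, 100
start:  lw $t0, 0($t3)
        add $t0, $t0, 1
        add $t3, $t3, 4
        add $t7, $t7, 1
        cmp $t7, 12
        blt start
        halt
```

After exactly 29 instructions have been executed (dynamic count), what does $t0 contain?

25

after li $t0, 6: $t0=6
after li $t7, 5: $t7=5
after li $t3, 100: $t3=100
after lw $t0, 0($t3): $t0=M[100]=8
after add $t0, $t0, 1: $t0=8+1=9
after add $t3, $t3, 4: $t3=100+4=104
after add $t7, $t7, 1: $t7=5+1=6
cmp $t7, 12  (cmp 6,12)
blt start: taken
after lw $t0, 0($t3): $t0=M[104]=11
after add $t0, $t0, 1: $t0=11+1=12
after add $t3, $t3, 4: $t3=104+4=108
after add $t7, $t7, 1: $t7=6+1=7
cmp $t7, 12  (cmp 7,12)
blt start: taken
after lw $t0, 0($t3): $t0=M[108]=18
after add $t0, $t0, 1: $t0=18+1=19
after add $t3, $t3, 4: $t3=108+4=112
after add $t7, $t7, 1: $t7=7+1=8
cmp $t7, 12  (cmp 8,12)
blt start: taken
after lw $t0, 0($t3): $t0=M[112]=-1
after add $t0, $t0, 1: $t0=(-1)+1=0
after add $t3, $t3, 4: $t3=112+4=116
after add $t7, $t7, 1: $t7=8+1=9
cmp $t7, 12  (cmp 9,12)
blt start: taken
after lw $t0, 0($t3): $t0=M[116]=24
after add $t0, $t0, 1: $t0=24+1=25
After step 29: $t0 = 25.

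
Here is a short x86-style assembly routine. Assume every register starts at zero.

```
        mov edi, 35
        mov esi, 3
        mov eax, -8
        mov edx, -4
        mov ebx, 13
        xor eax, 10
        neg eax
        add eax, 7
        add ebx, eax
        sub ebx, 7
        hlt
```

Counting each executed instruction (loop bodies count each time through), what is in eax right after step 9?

after mov edi, 35: edi=35
after mov esi, 3: esi=3
after mov eax, -8: eax=-8
after mov edx, -4: edx=-4
after mov ebx, 13: ebx=13
after xor eax, 10: eax=(-8)^10=-14
after neg eax: eax=-(-14)=14
after add eax, 7: eax=14+7=21
after add ebx, eax: ebx=13+21=34
After step 9: eax = 21.

21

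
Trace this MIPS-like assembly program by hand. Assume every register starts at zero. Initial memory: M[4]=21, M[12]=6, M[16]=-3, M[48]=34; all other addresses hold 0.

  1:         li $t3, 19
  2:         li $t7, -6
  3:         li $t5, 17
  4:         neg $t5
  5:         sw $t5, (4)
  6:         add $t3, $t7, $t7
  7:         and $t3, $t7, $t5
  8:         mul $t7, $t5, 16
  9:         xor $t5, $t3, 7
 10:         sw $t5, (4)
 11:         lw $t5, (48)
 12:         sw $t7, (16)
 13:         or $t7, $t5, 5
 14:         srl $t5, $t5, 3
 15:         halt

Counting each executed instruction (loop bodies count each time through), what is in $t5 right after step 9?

li $t3, 19 → $t3=19
li $t7, -6 → $t7=-6
li $t5, 17 → $t5=17
neg $t5 → $t5=-(17)=-17
sw $t5, (4) → M[4]=-17
add $t3, $t7, $t7 → $t3=(-6)+(-6)=-12
and $t3, $t7, $t5 → $t3=(-6)&(-17)=-22
mul $t7, $t5, 16 → $t7=(-17)*16=-272
xor $t5, $t3, 7 → $t5=(-22)^7=-19
After step 9: $t5 = -19.

-19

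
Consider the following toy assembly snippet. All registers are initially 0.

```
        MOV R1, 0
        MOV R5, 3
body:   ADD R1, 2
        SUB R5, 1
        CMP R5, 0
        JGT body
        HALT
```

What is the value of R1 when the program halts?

MOV R1, 0 → R1=0
MOV R5, 3 → R5=3
ADD R1, 2 → R1=0+2=2
SUB R5, 1 → R5=3-1=2
CMP R5, 0  (cmp 2,0)
JGT body: taken
ADD R1, 2 → R1=2+2=4
SUB R5, 1 → R5=2-1=1
CMP R5, 0  (cmp 1,0)
JGT body: taken
ADD R1, 2 → R1=4+2=6
SUB R5, 1 → R5=1-1=0
CMP R5, 0  (cmp 0,0)
JGT body: not taken
halt.

6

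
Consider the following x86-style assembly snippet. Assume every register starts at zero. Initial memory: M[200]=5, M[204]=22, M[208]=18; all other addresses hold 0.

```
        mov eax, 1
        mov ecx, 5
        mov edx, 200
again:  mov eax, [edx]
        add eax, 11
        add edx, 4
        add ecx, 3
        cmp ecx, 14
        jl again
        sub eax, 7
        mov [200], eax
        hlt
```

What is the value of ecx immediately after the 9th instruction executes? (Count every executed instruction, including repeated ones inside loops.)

8

after mov eax, 1: eax=1
after mov ecx, 5: ecx=5
after mov edx, 200: edx=200
after mov eax, [edx]: eax=M[200]=5
after add eax, 11: eax=5+11=16
after add edx, 4: edx=200+4=204
after add ecx, 3: ecx=5+3=8
cmp ecx, 14  (cmp 8,14)
jl again: taken
After step 9: ecx = 8.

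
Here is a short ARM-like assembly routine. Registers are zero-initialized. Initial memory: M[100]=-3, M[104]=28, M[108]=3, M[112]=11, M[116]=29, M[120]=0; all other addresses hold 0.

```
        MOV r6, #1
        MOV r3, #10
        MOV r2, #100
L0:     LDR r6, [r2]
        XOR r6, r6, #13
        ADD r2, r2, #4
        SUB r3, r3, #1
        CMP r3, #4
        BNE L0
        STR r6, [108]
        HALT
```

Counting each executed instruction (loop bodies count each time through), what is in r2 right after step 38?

124

MOV r6, #1 → r6=1
MOV r3, #10 → r3=10
MOV r2, #100 → r2=100
LDR r6, [r2] → r6=M[100]=-3
XOR r6, r6, #13 → r6=(-3)^13=-16
ADD r2, r2, #4 → r2=100+4=104
SUB r3, r3, #1 → r3=10-1=9
CMP r3, #4  (cmp 9,4)
BNE L0: taken
LDR r6, [r2] → r6=M[104]=28
XOR r6, r6, #13 → r6=28^13=17
ADD r2, r2, #4 → r2=104+4=108
SUB r3, r3, #1 → r3=9-1=8
CMP r3, #4  (cmp 8,4)
BNE L0: taken
LDR r6, [r2] → r6=M[108]=3
XOR r6, r6, #13 → r6=3^13=14
ADD r2, r2, #4 → r2=108+4=112
SUB r3, r3, #1 → r3=8-1=7
CMP r3, #4  (cmp 7,4)
BNE L0: taken
LDR r6, [r2] → r6=M[112]=11
XOR r6, r6, #13 → r6=11^13=6
ADD r2, r2, #4 → r2=112+4=116
SUB r3, r3, #1 → r3=7-1=6
CMP r3, #4  (cmp 6,4)
BNE L0: taken
LDR r6, [r2] → r6=M[116]=29
XOR r6, r6, #13 → r6=29^13=16
ADD r2, r2, #4 → r2=116+4=120
SUB r3, r3, #1 → r3=6-1=5
CMP r3, #4  (cmp 5,4)
BNE L0: taken
LDR r6, [r2] → r6=M[120]=0
XOR r6, r6, #13 → r6=0^13=13
ADD r2, r2, #4 → r2=120+4=124
SUB r3, r3, #1 → r3=5-1=4
CMP r3, #4  (cmp 4,4)
After step 38: r2 = 124.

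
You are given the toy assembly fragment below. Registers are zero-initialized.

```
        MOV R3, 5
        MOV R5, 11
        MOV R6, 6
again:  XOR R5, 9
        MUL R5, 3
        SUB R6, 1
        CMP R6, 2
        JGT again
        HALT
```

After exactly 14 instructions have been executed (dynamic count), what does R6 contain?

R3=5
R5=11
R6=6
R5=11^9=2
R5=2*3=6
R6=6-1=5
CMP R6, 2  (cmp 5,2)
JGT again: taken
R5=6^9=15
R5=15*3=45
R6=5-1=4
CMP R6, 2  (cmp 4,2)
JGT again: taken
R5=45^9=36
After step 14: R6 = 4.

4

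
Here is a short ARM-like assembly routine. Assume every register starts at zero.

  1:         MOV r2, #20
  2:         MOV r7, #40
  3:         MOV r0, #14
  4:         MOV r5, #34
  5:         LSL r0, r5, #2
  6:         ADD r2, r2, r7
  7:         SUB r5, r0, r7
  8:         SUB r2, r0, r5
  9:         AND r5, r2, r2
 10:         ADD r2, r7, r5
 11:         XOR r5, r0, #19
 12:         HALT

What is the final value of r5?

155

after MOV r2, #20: r2=20
after MOV r7, #40: r7=40
after MOV r0, #14: r0=14
after MOV r5, #34: r5=34
after LSL r0, r5, #2: r0=34<<2=136
after ADD r2, r2, r7: r2=20+40=60
after SUB r5, r0, r7: r5=136-40=96
after SUB r2, r0, r5: r2=136-96=40
after AND r5, r2, r2: r5=40&40=40
after ADD r2, r7, r5: r2=40+40=80
after XOR r5, r0, #19: r5=136^19=155
halt.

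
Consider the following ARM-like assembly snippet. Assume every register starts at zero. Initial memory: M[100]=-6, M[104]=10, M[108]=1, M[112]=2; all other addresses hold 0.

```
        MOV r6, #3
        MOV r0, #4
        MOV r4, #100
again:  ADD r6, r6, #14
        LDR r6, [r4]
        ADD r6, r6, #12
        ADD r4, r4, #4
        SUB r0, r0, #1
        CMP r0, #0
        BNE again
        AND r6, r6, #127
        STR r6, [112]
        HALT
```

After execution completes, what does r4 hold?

116

r6=3
r0=4
r4=100
r6=3+14=17
r6=M[100]=-6
r6=(-6)+12=6
r4=100+4=104
r0=4-1=3
CMP r0, #0  (cmp 3,0)
BNE again: taken
r6=6+14=20
r6=M[104]=10
r6=10+12=22
r4=104+4=108
r0=3-1=2
CMP r0, #0  (cmp 2,0)
BNE again: taken
r6=22+14=36
r6=M[108]=1
r6=1+12=13
r4=108+4=112
r0=2-1=1
CMP r0, #0  (cmp 1,0)
BNE again: taken
r6=13+14=27
r6=M[112]=2
r6=2+12=14
r4=112+4=116
r0=1-1=0
CMP r0, #0  (cmp 0,0)
BNE again: not taken
r6=14&127=14
STR r6, [112] → M[112]=14
halt.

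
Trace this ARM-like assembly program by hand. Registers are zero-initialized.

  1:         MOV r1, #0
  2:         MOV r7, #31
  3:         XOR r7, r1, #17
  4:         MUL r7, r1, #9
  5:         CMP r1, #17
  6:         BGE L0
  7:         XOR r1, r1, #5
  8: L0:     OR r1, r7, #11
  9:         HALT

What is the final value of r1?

11

MOV r1, #0 → r1=0
MOV r7, #31 → r7=31
XOR r7, r1, #17 → r7=0^17=17
MUL r7, r1, #9 → r7=0*9=0
CMP r1, #17  (cmp 0,17)
BGE L0: not taken
XOR r1, r1, #5 → r1=0^5=5
OR r1, r7, #11 → r1=0|11=11
halt.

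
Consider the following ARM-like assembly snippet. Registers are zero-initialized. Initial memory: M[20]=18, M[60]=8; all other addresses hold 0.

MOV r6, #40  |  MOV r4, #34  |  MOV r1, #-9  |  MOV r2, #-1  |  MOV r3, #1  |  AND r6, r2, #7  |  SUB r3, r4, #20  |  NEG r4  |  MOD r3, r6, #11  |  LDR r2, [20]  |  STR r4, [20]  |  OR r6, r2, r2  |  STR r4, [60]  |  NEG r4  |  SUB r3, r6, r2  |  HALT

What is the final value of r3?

after MOV r6, #40: r6=40
after MOV r4, #34: r4=34
after MOV r1, #-9: r1=-9
after MOV r2, #-1: r2=-1
after MOV r3, #1: r3=1
after AND r6, r2, #7: r6=(-1)&7=7
after SUB r3, r4, #20: r3=34-20=14
after NEG r4: r4=-(34)=-34
after MOD r3, r6, #11: r3=7%11=7
after LDR r2, [20]: r2=M[20]=18
STR r4, [20] → M[20]=-34
after OR r6, r2, r2: r6=18|18=18
STR r4, [60] → M[60]=-34
after NEG r4: r4=-(-34)=34
after SUB r3, r6, r2: r3=18-18=0
halt.

0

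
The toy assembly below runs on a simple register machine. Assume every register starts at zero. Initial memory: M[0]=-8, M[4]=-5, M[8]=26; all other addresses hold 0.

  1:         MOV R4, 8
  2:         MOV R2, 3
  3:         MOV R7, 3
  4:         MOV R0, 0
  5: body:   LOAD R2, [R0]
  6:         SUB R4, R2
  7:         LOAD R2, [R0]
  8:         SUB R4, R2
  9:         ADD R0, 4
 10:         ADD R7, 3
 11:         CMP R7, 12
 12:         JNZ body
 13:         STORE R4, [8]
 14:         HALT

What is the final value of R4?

-18

R4=8
R2=3
R7=3
R0=0
R2=M[0]=-8
R4=8-(-8)=16
R2=M[0]=-8
R4=16-(-8)=24
R0=0+4=4
R7=3+3=6
CMP R7, 12  (cmp 6,12)
JNZ body: taken
R2=M[4]=-5
R4=24-(-5)=29
R2=M[4]=-5
R4=29-(-5)=34
R0=4+4=8
R7=6+3=9
CMP R7, 12  (cmp 9,12)
JNZ body: taken
R2=M[8]=26
R4=34-26=8
R2=M[8]=26
R4=8-26=-18
R0=8+4=12
R7=9+3=12
CMP R7, 12  (cmp 12,12)
JNZ body: not taken
STORE R4, [8] → M[8]=-18
halt.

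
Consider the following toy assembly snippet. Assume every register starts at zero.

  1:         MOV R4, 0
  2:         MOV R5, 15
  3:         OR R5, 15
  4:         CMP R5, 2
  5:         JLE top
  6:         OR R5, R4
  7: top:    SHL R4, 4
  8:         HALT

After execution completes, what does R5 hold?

MOV R4, 0 → R4=0
MOV R5, 15 → R5=15
OR R5, 15 → R5=15|15=15
CMP R5, 2  (cmp 15,2)
JLE top: not taken
OR R5, R4 → R5=15|0=15
SHL R4, 4 → R4=0<<4=0
halt.

15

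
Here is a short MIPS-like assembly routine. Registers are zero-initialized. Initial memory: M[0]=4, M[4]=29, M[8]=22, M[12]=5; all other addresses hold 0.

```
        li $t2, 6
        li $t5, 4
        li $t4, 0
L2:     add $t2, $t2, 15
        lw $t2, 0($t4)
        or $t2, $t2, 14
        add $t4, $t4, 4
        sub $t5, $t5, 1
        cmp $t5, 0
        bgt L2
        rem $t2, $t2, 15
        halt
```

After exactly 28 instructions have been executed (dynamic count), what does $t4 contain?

16

$t2=6
$t5=4
$t4=0
$t2=6+15=21
$t2=M[0]=4
$t2=4|14=14
$t4=0+4=4
$t5=4-1=3
cmp $t5, 0  (cmp 3,0)
bgt L2: taken
$t2=14+15=29
$t2=M[4]=29
$t2=29|14=31
$t4=4+4=8
$t5=3-1=2
cmp $t5, 0  (cmp 2,0)
bgt L2: taken
$t2=31+15=46
$t2=M[8]=22
$t2=22|14=30
$t4=8+4=12
$t5=2-1=1
cmp $t5, 0  (cmp 1,0)
bgt L2: taken
$t2=30+15=45
$t2=M[12]=5
$t2=5|14=15
$t4=12+4=16
After step 28: $t4 = 16.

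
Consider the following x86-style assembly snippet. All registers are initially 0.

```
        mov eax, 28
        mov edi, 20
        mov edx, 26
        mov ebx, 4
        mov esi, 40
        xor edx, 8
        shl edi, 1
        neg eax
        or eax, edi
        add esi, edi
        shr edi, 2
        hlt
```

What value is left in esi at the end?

mov eax, 28 → eax=28
mov edi, 20 → edi=20
mov edx, 26 → edx=26
mov ebx, 4 → ebx=4
mov esi, 40 → esi=40
xor edx, 8 → edx=26^8=18
shl edi, 1 → edi=20<<1=40
neg eax → eax=-(28)=-28
or eax, edi → eax=(-28)|40=-20
add esi, edi → esi=40+40=80
shr edi, 2 → edi=40>>2=10
halt.

80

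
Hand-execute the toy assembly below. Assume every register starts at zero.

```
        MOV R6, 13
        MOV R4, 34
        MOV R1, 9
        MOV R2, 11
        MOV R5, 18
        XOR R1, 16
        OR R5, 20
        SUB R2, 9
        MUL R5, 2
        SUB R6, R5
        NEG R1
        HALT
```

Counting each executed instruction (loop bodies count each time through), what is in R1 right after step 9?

25

MOV R6, 13 → R6=13
MOV R4, 34 → R4=34
MOV R1, 9 → R1=9
MOV R2, 11 → R2=11
MOV R5, 18 → R5=18
XOR R1, 16 → R1=9^16=25
OR R5, 20 → R5=18|20=22
SUB R2, 9 → R2=11-9=2
MUL R5, 2 → R5=22*2=44
After step 9: R1 = 25.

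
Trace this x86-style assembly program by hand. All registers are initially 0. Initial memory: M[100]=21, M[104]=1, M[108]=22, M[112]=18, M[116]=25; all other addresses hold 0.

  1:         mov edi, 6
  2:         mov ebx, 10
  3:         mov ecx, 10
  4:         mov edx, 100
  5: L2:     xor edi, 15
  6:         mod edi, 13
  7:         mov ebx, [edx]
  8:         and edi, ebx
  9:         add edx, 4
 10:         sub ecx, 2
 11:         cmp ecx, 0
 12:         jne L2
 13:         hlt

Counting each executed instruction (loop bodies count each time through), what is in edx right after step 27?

112

mov edi, 6 → edi=6
mov ebx, 10 → ebx=10
mov ecx, 10 → ecx=10
mov edx, 100 → edx=100
xor edi, 15 → edi=6^15=9
mod edi, 13 → edi=9%13=9
mov ebx, [edx] → ebx=M[100]=21
and edi, ebx → edi=9&21=1
add edx, 4 → edx=100+4=104
sub ecx, 2 → ecx=10-2=8
cmp ecx, 0  (cmp 8,0)
jne L2: taken
xor edi, 15 → edi=1^15=14
mod edi, 13 → edi=14%13=1
mov ebx, [edx] → ebx=M[104]=1
and edi, ebx → edi=1&1=1
add edx, 4 → edx=104+4=108
sub ecx, 2 → ecx=8-2=6
cmp ecx, 0  (cmp 6,0)
jne L2: taken
xor edi, 15 → edi=1^15=14
mod edi, 13 → edi=14%13=1
mov ebx, [edx] → ebx=M[108]=22
and edi, ebx → edi=1&22=0
add edx, 4 → edx=108+4=112
sub ecx, 2 → ecx=6-2=4
cmp ecx, 0  (cmp 4,0)
After step 27: edx = 112.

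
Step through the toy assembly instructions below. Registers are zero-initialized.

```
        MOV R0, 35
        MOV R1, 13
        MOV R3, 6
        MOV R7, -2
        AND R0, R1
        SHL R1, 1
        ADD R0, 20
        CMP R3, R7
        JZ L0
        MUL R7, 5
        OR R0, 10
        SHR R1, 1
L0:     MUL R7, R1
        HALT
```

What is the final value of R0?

31

after MOV R0, 35: R0=35
after MOV R1, 13: R1=13
after MOV R3, 6: R3=6
after MOV R7, -2: R7=-2
after AND R0, R1: R0=35&13=1
after SHL R1, 1: R1=13<<1=26
after ADD R0, 20: R0=1+20=21
CMP R3, R7  (cmp 6,-2)
JZ L0: not taken
after MUL R7, 5: R7=(-2)*5=-10
after OR R0, 10: R0=21|10=31
after SHR R1, 1: R1=26>>1=13
after MUL R7, R1: R7=(-10)*13=-130
halt.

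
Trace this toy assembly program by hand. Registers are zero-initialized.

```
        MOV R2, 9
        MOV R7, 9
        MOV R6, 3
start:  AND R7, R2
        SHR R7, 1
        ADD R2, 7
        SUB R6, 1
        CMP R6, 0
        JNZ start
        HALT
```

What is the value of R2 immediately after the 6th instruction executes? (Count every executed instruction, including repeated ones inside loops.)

16

after MOV R2, 9: R2=9
after MOV R7, 9: R7=9
after MOV R6, 3: R6=3
after AND R7, R2: R7=9&9=9
after SHR R7, 1: R7=9>>1=4
after ADD R2, 7: R2=9+7=16
After step 6: R2 = 16.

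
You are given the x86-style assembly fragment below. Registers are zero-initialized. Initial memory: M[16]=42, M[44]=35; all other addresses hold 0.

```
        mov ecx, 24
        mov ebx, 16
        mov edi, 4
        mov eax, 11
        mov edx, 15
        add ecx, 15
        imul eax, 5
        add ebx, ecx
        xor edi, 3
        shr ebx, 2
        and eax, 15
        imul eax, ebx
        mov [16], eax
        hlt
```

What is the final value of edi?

7

after mov ecx, 24: ecx=24
after mov ebx, 16: ebx=16
after mov edi, 4: edi=4
after mov eax, 11: eax=11
after mov edx, 15: edx=15
after add ecx, 15: ecx=24+15=39
after imul eax, 5: eax=11*5=55
after add ebx, ecx: ebx=16+39=55
after xor edi, 3: edi=4^3=7
after shr ebx, 2: ebx=55>>2=13
after and eax, 15: eax=55&15=7
after imul eax, ebx: eax=7*13=91
mov [16], eax → M[16]=91
halt.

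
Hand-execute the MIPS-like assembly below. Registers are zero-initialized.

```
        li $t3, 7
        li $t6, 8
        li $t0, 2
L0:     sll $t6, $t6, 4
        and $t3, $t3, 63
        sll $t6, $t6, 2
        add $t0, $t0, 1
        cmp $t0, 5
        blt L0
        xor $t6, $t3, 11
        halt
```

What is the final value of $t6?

li $t3, 7 → $t3=7
li $t6, 8 → $t6=8
li $t0, 2 → $t0=2
sll $t6, $t6, 4 → $t6=8<<4=128
and $t3, $t3, 63 → $t3=7&63=7
sll $t6, $t6, 2 → $t6=128<<2=512
add $t0, $t0, 1 → $t0=2+1=3
cmp $t0, 5  (cmp 3,5)
blt L0: taken
sll $t6, $t6, 4 → $t6=512<<4=8192
and $t3, $t3, 63 → $t3=7&63=7
sll $t6, $t6, 2 → $t6=8192<<2=32768
add $t0, $t0, 1 → $t0=3+1=4
cmp $t0, 5  (cmp 4,5)
blt L0: taken
sll $t6, $t6, 4 → $t6=32768<<4=524288
and $t3, $t3, 63 → $t3=7&63=7
sll $t6, $t6, 2 → $t6=524288<<2=2097152
add $t0, $t0, 1 → $t0=4+1=5
cmp $t0, 5  (cmp 5,5)
blt L0: not taken
xor $t6, $t3, 11 → $t6=7^11=12
halt.

12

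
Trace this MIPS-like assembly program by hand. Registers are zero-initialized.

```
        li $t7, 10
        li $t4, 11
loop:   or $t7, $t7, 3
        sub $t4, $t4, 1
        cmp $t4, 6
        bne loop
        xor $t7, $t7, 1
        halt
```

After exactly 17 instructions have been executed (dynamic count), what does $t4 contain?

li $t7, 10 → $t7=10
li $t4, 11 → $t4=11
or $t7, $t7, 3 → $t7=10|3=11
sub $t4, $t4, 1 → $t4=11-1=10
cmp $t4, 6  (cmp 10,6)
bne loop: taken
or $t7, $t7, 3 → $t7=11|3=11
sub $t4, $t4, 1 → $t4=10-1=9
cmp $t4, 6  (cmp 9,6)
bne loop: taken
or $t7, $t7, 3 → $t7=11|3=11
sub $t4, $t4, 1 → $t4=9-1=8
cmp $t4, 6  (cmp 8,6)
bne loop: taken
or $t7, $t7, 3 → $t7=11|3=11
sub $t4, $t4, 1 → $t4=8-1=7
cmp $t4, 6  (cmp 7,6)
After step 17: $t4 = 7.

7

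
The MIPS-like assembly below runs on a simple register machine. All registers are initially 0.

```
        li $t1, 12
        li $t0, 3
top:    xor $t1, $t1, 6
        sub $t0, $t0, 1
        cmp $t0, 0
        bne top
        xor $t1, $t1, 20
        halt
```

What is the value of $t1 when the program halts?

li $t1, 12 → $t1=12
li $t0, 3 → $t0=3
xor $t1, $t1, 6 → $t1=12^6=10
sub $t0, $t0, 1 → $t0=3-1=2
cmp $t0, 0  (cmp 2,0)
bne top: taken
xor $t1, $t1, 6 → $t1=10^6=12
sub $t0, $t0, 1 → $t0=2-1=1
cmp $t0, 0  (cmp 1,0)
bne top: taken
xor $t1, $t1, 6 → $t1=12^6=10
sub $t0, $t0, 1 → $t0=1-1=0
cmp $t0, 0  (cmp 0,0)
bne top: not taken
xor $t1, $t1, 20 → $t1=10^20=30
halt.

30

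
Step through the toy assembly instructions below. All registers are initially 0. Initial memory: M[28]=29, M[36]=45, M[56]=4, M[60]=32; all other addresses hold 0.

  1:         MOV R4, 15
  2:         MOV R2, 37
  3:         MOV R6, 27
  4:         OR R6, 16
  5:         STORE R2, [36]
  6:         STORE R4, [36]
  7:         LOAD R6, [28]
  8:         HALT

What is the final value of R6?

29

after MOV R4, 15: R4=15
after MOV R2, 37: R2=37
after MOV R6, 27: R6=27
after OR R6, 16: R6=27|16=27
STORE R2, [36] → M[36]=37
STORE R4, [36] → M[36]=15
after LOAD R6, [28]: R6=M[28]=29
halt.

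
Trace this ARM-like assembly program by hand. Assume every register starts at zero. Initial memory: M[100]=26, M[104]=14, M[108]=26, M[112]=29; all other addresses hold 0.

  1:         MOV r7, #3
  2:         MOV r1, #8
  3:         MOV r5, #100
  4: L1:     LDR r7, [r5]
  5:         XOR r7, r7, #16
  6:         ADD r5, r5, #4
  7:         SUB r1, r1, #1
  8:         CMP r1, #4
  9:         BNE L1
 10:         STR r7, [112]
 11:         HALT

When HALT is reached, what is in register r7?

13

MOV r7, #3 → r7=3
MOV r1, #8 → r1=8
MOV r5, #100 → r5=100
LDR r7, [r5] → r7=M[100]=26
XOR r7, r7, #16 → r7=26^16=10
ADD r5, r5, #4 → r5=100+4=104
SUB r1, r1, #1 → r1=8-1=7
CMP r1, #4  (cmp 7,4)
BNE L1: taken
LDR r7, [r5] → r7=M[104]=14
XOR r7, r7, #16 → r7=14^16=30
ADD r5, r5, #4 → r5=104+4=108
SUB r1, r1, #1 → r1=7-1=6
CMP r1, #4  (cmp 6,4)
BNE L1: taken
LDR r7, [r5] → r7=M[108]=26
XOR r7, r7, #16 → r7=26^16=10
ADD r5, r5, #4 → r5=108+4=112
SUB r1, r1, #1 → r1=6-1=5
CMP r1, #4  (cmp 5,4)
BNE L1: taken
LDR r7, [r5] → r7=M[112]=29
XOR r7, r7, #16 → r7=29^16=13
ADD r5, r5, #4 → r5=112+4=116
SUB r1, r1, #1 → r1=5-1=4
CMP r1, #4  (cmp 4,4)
BNE L1: not taken
STR r7, [112] → M[112]=13
halt.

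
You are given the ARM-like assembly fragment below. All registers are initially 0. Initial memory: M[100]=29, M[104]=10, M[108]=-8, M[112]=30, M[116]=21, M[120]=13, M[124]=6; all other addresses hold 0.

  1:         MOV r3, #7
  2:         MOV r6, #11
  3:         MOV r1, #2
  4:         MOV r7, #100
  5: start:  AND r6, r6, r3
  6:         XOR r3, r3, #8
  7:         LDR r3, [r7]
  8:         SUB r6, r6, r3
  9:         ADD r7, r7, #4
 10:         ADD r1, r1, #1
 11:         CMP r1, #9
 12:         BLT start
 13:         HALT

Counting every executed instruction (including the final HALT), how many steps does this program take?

r3=7
r6=11
r1=2
r7=100
r6=11&7=3
r3=7^8=15
r3=M[100]=29
r6=3-29=-26
r7=100+4=104
r1=2+1=3
CMP r1, #9  (cmp 3,9)
BLT start: taken
r6=(-26)&29=4
r3=29^8=21
r3=M[104]=10
r6=4-10=-6
r7=104+4=108
r1=3+1=4
CMP r1, #9  (cmp 4,9)
BLT start: taken
r6=(-6)&10=10
r3=10^8=2
r3=M[108]=-8
r6=10-(-8)=18
r7=108+4=112
r1=4+1=5
CMP r1, #9  (cmp 5,9)
BLT start: taken
r6=18&(-8)=16
r3=(-8)^8=-16
r3=M[112]=30
r6=16-30=-14
r7=112+4=116
r1=5+1=6
CMP r1, #9  (cmp 6,9)
BLT start: taken
r6=(-14)&30=18
r3=30^8=22
r3=M[116]=21
r6=18-21=-3
r7=116+4=120
r1=6+1=7
CMP r1, #9  (cmp 7,9)
BLT start: taken
r6=(-3)&21=21
r3=21^8=29
r3=M[120]=13
r6=21-13=8
r7=120+4=124
r1=7+1=8
CMP r1, #9  (cmp 8,9)
BLT start: taken
r6=8&13=8
r3=13^8=5
r3=M[124]=6
r6=8-6=2
r7=124+4=128
r1=8+1=9
CMP r1, #9  (cmp 9,9)
BLT start: not taken
halt.
Total executed instructions: 61.

61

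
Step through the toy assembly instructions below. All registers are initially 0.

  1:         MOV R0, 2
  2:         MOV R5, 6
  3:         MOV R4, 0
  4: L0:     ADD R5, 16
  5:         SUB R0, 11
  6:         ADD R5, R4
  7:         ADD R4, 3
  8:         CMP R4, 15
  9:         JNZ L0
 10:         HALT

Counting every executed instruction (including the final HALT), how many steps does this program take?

MOV R0, 2 → R0=2
MOV R5, 6 → R5=6
MOV R4, 0 → R4=0
ADD R5, 16 → R5=6+16=22
SUB R0, 11 → R0=2-11=-9
ADD R5, R4 → R5=22+0=22
ADD R4, 3 → R4=0+3=3
CMP R4, 15  (cmp 3,15)
JNZ L0: taken
ADD R5, 16 → R5=22+16=38
SUB R0, 11 → R0=(-9)-11=-20
ADD R5, R4 → R5=38+3=41
ADD R4, 3 → R4=3+3=6
CMP R4, 15  (cmp 6,15)
JNZ L0: taken
ADD R5, 16 → R5=41+16=57
SUB R0, 11 → R0=(-20)-11=-31
ADD R5, R4 → R5=57+6=63
ADD R4, 3 → R4=6+3=9
CMP R4, 15  (cmp 9,15)
JNZ L0: taken
ADD R5, 16 → R5=63+16=79
SUB R0, 11 → R0=(-31)-11=-42
ADD R5, R4 → R5=79+9=88
ADD R4, 3 → R4=9+3=12
CMP R4, 15  (cmp 12,15)
JNZ L0: taken
ADD R5, 16 → R5=88+16=104
SUB R0, 11 → R0=(-42)-11=-53
ADD R5, R4 → R5=104+12=116
ADD R4, 3 → R4=12+3=15
CMP R4, 15  (cmp 15,15)
JNZ L0: not taken
halt.
Total executed instructions: 34.

34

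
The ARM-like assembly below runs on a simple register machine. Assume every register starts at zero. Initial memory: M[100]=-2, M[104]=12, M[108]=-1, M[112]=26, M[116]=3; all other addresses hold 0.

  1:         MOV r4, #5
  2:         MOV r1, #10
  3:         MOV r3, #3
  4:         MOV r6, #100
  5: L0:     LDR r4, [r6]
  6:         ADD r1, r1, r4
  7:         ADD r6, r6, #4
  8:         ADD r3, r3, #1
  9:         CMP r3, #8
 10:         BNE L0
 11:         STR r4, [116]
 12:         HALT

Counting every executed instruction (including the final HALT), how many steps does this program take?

36

after MOV r4, #5: r4=5
after MOV r1, #10: r1=10
after MOV r3, #3: r3=3
after MOV r6, #100: r6=100
after LDR r4, [r6]: r4=M[100]=-2
after ADD r1, r1, r4: r1=10+(-2)=8
after ADD r6, r6, #4: r6=100+4=104
after ADD r3, r3, #1: r3=3+1=4
CMP r3, #8  (cmp 4,8)
BNE L0: taken
after LDR r4, [r6]: r4=M[104]=12
after ADD r1, r1, r4: r1=8+12=20
after ADD r6, r6, #4: r6=104+4=108
after ADD r3, r3, #1: r3=4+1=5
CMP r3, #8  (cmp 5,8)
BNE L0: taken
after LDR r4, [r6]: r4=M[108]=-1
after ADD r1, r1, r4: r1=20+(-1)=19
after ADD r6, r6, #4: r6=108+4=112
after ADD r3, r3, #1: r3=5+1=6
CMP r3, #8  (cmp 6,8)
BNE L0: taken
after LDR r4, [r6]: r4=M[112]=26
after ADD r1, r1, r4: r1=19+26=45
after ADD r6, r6, #4: r6=112+4=116
after ADD r3, r3, #1: r3=6+1=7
CMP r3, #8  (cmp 7,8)
BNE L0: taken
after LDR r4, [r6]: r4=M[116]=3
after ADD r1, r1, r4: r1=45+3=48
after ADD r6, r6, #4: r6=116+4=120
after ADD r3, r3, #1: r3=7+1=8
CMP r3, #8  (cmp 8,8)
BNE L0: not taken
STR r4, [116] → M[116]=3
halt.
Total executed instructions: 36.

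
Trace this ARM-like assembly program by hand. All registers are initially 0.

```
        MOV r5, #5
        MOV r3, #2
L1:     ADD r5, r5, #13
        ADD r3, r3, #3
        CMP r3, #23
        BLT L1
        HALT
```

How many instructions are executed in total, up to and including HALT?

31

after MOV r5, #5: r5=5
after MOV r3, #2: r3=2
after ADD r5, r5, #13: r5=5+13=18
after ADD r3, r3, #3: r3=2+3=5
CMP r3, #23  (cmp 5,23)
BLT L1: taken
after ADD r5, r5, #13: r5=18+13=31
after ADD r3, r3, #3: r3=5+3=8
CMP r3, #23  (cmp 8,23)
BLT L1: taken
after ADD r5, r5, #13: r5=31+13=44
after ADD r3, r3, #3: r3=8+3=11
CMP r3, #23  (cmp 11,23)
BLT L1: taken
after ADD r5, r5, #13: r5=44+13=57
after ADD r3, r3, #3: r3=11+3=14
CMP r3, #23  (cmp 14,23)
BLT L1: taken
after ADD r5, r5, #13: r5=57+13=70
after ADD r3, r3, #3: r3=14+3=17
CMP r3, #23  (cmp 17,23)
BLT L1: taken
after ADD r5, r5, #13: r5=70+13=83
after ADD r3, r3, #3: r3=17+3=20
CMP r3, #23  (cmp 20,23)
BLT L1: taken
after ADD r5, r5, #13: r5=83+13=96
after ADD r3, r3, #3: r3=20+3=23
CMP r3, #23  (cmp 23,23)
BLT L1: not taken
halt.
Total executed instructions: 31.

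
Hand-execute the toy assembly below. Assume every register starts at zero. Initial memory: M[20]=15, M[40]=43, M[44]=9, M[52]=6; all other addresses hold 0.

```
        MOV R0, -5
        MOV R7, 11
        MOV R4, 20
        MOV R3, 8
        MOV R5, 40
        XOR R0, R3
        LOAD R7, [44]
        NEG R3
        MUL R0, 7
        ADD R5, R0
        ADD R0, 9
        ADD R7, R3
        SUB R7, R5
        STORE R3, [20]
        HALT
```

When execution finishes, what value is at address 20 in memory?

-8

R0=-5
R7=11
R4=20
R3=8
R5=40
R0=(-5)^8=-13
R7=M[44]=9
R3=-(8)=-8
R0=(-13)*7=-91
R5=40+(-91)=-51
R0=(-91)+9=-82
R7=9+(-8)=1
R7=1-(-51)=52
STORE R3, [20] → M[20]=-8
halt.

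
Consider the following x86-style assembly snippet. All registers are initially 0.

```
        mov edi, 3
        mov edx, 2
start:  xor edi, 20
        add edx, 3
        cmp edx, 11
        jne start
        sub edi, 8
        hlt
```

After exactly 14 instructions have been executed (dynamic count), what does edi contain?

mov edi, 3 → edi=3
mov edx, 2 → edx=2
xor edi, 20 → edi=3^20=23
add edx, 3 → edx=2+3=5
cmp edx, 11  (cmp 5,11)
jne start: taken
xor edi, 20 → edi=23^20=3
add edx, 3 → edx=5+3=8
cmp edx, 11  (cmp 8,11)
jne start: taken
xor edi, 20 → edi=3^20=23
add edx, 3 → edx=8+3=11
cmp edx, 11  (cmp 11,11)
jne start: not taken
After step 14: edi = 23.

23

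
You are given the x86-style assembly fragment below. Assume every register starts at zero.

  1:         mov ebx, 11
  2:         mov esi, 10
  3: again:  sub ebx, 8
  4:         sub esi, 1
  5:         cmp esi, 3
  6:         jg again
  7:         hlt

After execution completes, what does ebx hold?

mov ebx, 11 → ebx=11
mov esi, 10 → esi=10
sub ebx, 8 → ebx=11-8=3
sub esi, 1 → esi=10-1=9
cmp esi, 3  (cmp 9,3)
jg again: taken
sub ebx, 8 → ebx=3-8=-5
sub esi, 1 → esi=9-1=8
cmp esi, 3  (cmp 8,3)
jg again: taken
sub ebx, 8 → ebx=(-5)-8=-13
sub esi, 1 → esi=8-1=7
cmp esi, 3  (cmp 7,3)
jg again: taken
sub ebx, 8 → ebx=(-13)-8=-21
sub esi, 1 → esi=7-1=6
cmp esi, 3  (cmp 6,3)
jg again: taken
sub ebx, 8 → ebx=(-21)-8=-29
sub esi, 1 → esi=6-1=5
cmp esi, 3  (cmp 5,3)
jg again: taken
sub ebx, 8 → ebx=(-29)-8=-37
sub esi, 1 → esi=5-1=4
cmp esi, 3  (cmp 4,3)
jg again: taken
sub ebx, 8 → ebx=(-37)-8=-45
sub esi, 1 → esi=4-1=3
cmp esi, 3  (cmp 3,3)
jg again: not taken
halt.

-45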